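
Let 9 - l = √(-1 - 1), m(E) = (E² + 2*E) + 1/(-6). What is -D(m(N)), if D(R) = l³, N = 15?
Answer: -675 + 241*I*√2 ≈ -675.0 + 340.83*I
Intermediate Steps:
m(E) = -⅙ + E² + 2*E (m(E) = (E² + 2*E) - ⅙ = -⅙ + E² + 2*E)
l = 9 - I*√2 (l = 9 - √(-1 - 1) = 9 - √(-2) = 9 - I*√2 ≈ 9.0 - 1.4142*I)
D(R) = (9 - I*√2)³
-D(m(N)) = -(9 - I*√2)³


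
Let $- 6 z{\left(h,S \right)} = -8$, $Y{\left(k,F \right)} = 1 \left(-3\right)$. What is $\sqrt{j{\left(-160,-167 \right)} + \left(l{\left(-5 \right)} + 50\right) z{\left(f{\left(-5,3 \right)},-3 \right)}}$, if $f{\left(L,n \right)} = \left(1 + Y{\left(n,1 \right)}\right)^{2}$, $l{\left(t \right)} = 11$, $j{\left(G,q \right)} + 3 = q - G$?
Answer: $\frac{\sqrt{642}}{3} \approx 8.4459$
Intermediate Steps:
$Y{\left(k,F \right)} = -3$
$j{\left(G,q \right)} = -3 + q - G$ ($j{\left(G,q \right)} = -3 - \left(G - q\right) = -3 + q - G$)
$f{\left(L,n \right)} = 4$ ($f{\left(L,n \right)} = \left(1 - 3\right)^{2} = \left(-2\right)^{2} = 4$)
$z{\left(h,S \right)} = \frac{4}{3}$ ($z{\left(h,S \right)} = \left(- \frac{1}{6}\right) \left(-8\right) = \frac{4}{3}$)
$\sqrt{j{\left(-160,-167 \right)} + \left(l{\left(-5 \right)} + 50\right) z{\left(f{\left(-5,3 \right)},-3 \right)}} = \sqrt{\left(-3 - 167 - -160\right) + \left(11 + 50\right) \frac{4}{3}} = \sqrt{\left(-3 - 167 + 160\right) + 61 \cdot \frac{4}{3}} = \sqrt{-10 + \frac{244}{3}} = \sqrt{\frac{214}{3}} = \frac{\sqrt{642}}{3}$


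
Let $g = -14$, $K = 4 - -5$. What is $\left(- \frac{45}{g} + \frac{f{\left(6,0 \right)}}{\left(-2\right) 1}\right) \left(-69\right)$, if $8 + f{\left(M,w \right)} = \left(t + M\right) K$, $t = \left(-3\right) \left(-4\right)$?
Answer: $\frac{71277}{14} \approx 5091.2$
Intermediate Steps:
$K = 9$ ($K = 4 + 5 = 9$)
$t = 12$
$f{\left(M,w \right)} = 100 + 9 M$ ($f{\left(M,w \right)} = -8 + \left(12 + M\right) 9 = -8 + \left(108 + 9 M\right) = 100 + 9 M$)
$\left(- \frac{45}{g} + \frac{f{\left(6,0 \right)}}{\left(-2\right) 1}\right) \left(-69\right) = \left(- \frac{45}{-14} + \frac{100 + 9 \cdot 6}{\left(-2\right) 1}\right) \left(-69\right) = \left(\left(-45\right) \left(- \frac{1}{14}\right) + \frac{100 + 54}{-2}\right) \left(-69\right) = \left(\frac{45}{14} + 154 \left(- \frac{1}{2}\right)\right) \left(-69\right) = \left(\frac{45}{14} - 77\right) \left(-69\right) = \left(- \frac{1033}{14}\right) \left(-69\right) = \frac{71277}{14}$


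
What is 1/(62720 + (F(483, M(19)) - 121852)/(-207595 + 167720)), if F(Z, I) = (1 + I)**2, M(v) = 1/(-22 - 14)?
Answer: 51678000/3241402078967 ≈ 1.5943e-5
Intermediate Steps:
M(v) = -1/36 (M(v) = 1/(-36) = -1/36)
1/(62720 + (F(483, M(19)) - 121852)/(-207595 + 167720)) = 1/(62720 + ((1 - 1/36)**2 - 121852)/(-207595 + 167720)) = 1/(62720 + ((35/36)**2 - 121852)/(-39875)) = 1/(62720 + (1225/1296 - 121852)*(-1/39875)) = 1/(62720 - 157918967/1296*(-1/39875)) = 1/(62720 + 157918967/51678000) = 1/(3241402078967/51678000) = 51678000/3241402078967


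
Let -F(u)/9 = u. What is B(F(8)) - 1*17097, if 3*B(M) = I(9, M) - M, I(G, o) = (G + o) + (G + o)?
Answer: -17115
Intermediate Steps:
F(u) = -9*u
I(G, o) = 2*G + 2*o
B(M) = 6 + M/3 (B(M) = ((2*9 + 2*M) - M)/3 = ((18 + 2*M) - M)/3 = (18 + M)/3 = 6 + M/3)
B(F(8)) - 1*17097 = (6 + (-9*8)/3) - 1*17097 = (6 + (1/3)*(-72)) - 17097 = (6 - 24) - 17097 = -18 - 17097 = -17115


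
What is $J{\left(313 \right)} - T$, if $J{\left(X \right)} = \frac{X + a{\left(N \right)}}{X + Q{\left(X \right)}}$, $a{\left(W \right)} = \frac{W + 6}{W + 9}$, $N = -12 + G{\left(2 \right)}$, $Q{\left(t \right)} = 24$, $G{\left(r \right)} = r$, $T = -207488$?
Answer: $\frac{69923773}{337} \approx 2.0749 \cdot 10^{5}$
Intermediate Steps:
$N = -10$ ($N = -12 + 2 = -10$)
$a{\left(W \right)} = \frac{6 + W}{9 + W}$
$J{\left(X \right)} = \frac{4 + X}{24 + X}$ ($J{\left(X \right)} = \frac{X + \frac{6 - 10}{9 - 10}}{X + 24} = \frac{X + \frac{1}{-1} \left(-4\right)}{24 + X} = \frac{X - -4}{24 + X} = \frac{X + 4}{24 + X} = \frac{4 + X}{24 + X}$)
$J{\left(313 \right)} - T = \frac{4 + 313}{24 + 313} - -207488 = \frac{1}{337} \cdot 317 + 207488 = \frac{317}{337} + 207488 = \frac{69923773}{337}$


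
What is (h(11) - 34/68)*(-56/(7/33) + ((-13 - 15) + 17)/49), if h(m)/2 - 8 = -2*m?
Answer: 737979/98 ≈ 7530.4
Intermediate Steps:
h(m) = 16 - 4*m (h(m) = 16 + 2*(-2*m) = 16 - 4*m)
(h(11) - 34/68)*(-56/(7/33) + ((-13 - 15) + 17)/49) = ((16 - 4*11) - 34/68)*(-56/(7/33) + ((-13 - 15) + 17)/49) = ((16 - 44) - 34*1/68)*(-56/(7*(1/33)) + (-28 + 17)*(1/49)) = (-28 - ½)*(-56/7/33 - 11*1/49) = -57*(-56*33/7 - 11/49)/2 = -57*(-264 - 11/49)/2 = -57/2*(-12947/49) = 737979/98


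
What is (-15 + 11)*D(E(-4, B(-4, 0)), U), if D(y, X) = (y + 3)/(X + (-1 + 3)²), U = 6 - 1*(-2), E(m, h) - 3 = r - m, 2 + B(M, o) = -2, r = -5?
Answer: -5/3 ≈ -1.6667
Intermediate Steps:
B(M, o) = -4 (B(M, o) = -2 - 2 = -4)
E(m, h) = -2 - m (E(m, h) = 3 + (-5 - m) = -2 - m)
U = 8 (U = 6 + 2 = 8)
D(y, X) = (3 + y)/(4 + X) (D(y, X) = (3 + y)/(X + 2²) = (3 + y)/(X + 4) = (3 + y)/(4 + X))
(-15 + 11)*D(E(-4, B(-4, 0)), U) = (-15 + 11)*((3 + (-2 - 1*(-4)))/(4 + 8)) = -4*(3 + (-2 + 4))/12 = -(3 + 2)/3 = -5/3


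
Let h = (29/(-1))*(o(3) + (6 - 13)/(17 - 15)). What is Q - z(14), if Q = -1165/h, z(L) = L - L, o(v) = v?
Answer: -2330/29 ≈ -80.345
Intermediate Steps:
z(L) = 0
h = 29/2 (h = (29/(-1))*(3 + (6 - 13)/(17 - 15)) = (29*(-1))*(3 - 7/2) = -29*(3 - 7*½) = -29*(3 - 7/2) = -29*(-½) = 29/2 ≈ 14.500)
Q = -2330/29 (Q = -1165/29/2 = -1165*2/29 = -2330/29 ≈ -80.345)
Q - z(14) = -2330/29 - 1*0 = -2330/29 + 0 = -2330/29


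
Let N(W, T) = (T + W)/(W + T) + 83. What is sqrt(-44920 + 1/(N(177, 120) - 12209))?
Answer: 11*I*sqrt(2183121285)/2425 ≈ 211.94*I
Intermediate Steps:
N(W, T) = 84 (N(W, T) = (T + W)/(T + W) + 83 = 1 + 83 = 84)
sqrt(-44920 + 1/(N(177, 120) - 12209)) = sqrt(-44920 + 1/(84 - 12209)) = sqrt(-44920 + 1/(-12125)) = sqrt(-44920 - 1/12125) = sqrt(-544655001/12125) = 11*I*sqrt(2183121285)/2425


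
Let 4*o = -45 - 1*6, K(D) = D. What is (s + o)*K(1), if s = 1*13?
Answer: 1/4 ≈ 0.25000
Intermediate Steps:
s = 13
o = -51/4 (o = (-45 - 1*6)/4 = (-45 - 6)/4 = (1/4)*(-51) = -51/4 ≈ -12.750)
(s + o)*K(1) = (13 - 51/4)*1 = (1/4)*1 = 1/4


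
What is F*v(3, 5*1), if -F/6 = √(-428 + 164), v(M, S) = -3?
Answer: 36*I*√66 ≈ 292.47*I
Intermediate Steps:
F = -12*I*√66 (F = -6*√(-428 + 164) = -12*I*√66 ≈ -97.489*I)
F*v(3, 5*1) = -12*I*√66*(-3) = 36*I*√66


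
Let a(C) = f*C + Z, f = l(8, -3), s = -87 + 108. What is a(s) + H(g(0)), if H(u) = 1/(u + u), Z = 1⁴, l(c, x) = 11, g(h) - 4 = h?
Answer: 1857/8 ≈ 232.13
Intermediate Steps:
g(h) = 4 + h
Z = 1
s = 21
f = 11
H(u) = 1/(2*u)
a(C) = 1 + 11*C (a(C) = 11*C + 1 = 1 + 11*C)
a(s) + H(g(0)) = (1 + 11*21) + 1/(2*(4 + 0)) = (1 + 231) + (½)/4 = 232 + (½)*(¼) = 232 + ⅛ = 1857/8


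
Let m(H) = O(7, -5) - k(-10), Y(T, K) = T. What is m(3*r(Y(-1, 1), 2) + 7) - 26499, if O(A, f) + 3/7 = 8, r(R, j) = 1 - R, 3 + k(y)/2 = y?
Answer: -185258/7 ≈ -26465.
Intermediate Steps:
k(y) = -6 + 2*y
O(A, f) = 53/7 (O(A, f) = -3/7 + 8 = 53/7)
m(H) = 235/7 (m(H) = 53/7 - (-6 + 2*(-10)) = 53/7 - (-6 - 20) = 53/7 - 1*(-26) = 53/7 + 26 = 235/7)
m(3*r(Y(-1, 1), 2) + 7) - 26499 = 235/7 - 26499 = -185258/7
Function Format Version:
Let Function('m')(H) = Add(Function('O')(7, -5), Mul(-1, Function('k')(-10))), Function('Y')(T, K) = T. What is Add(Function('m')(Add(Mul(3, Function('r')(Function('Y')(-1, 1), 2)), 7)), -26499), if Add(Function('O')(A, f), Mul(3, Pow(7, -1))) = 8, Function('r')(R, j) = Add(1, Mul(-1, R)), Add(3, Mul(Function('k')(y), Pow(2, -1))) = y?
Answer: Rational(-185258, 7) ≈ -26465.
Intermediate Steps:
Function('k')(y) = Add(-6, Mul(2, y))
Function('O')(A, f) = Rational(53, 7) (Function('O')(A, f) = Add(Rational(-3, 7), 8) = Rational(53, 7))
Function('m')(H) = Rational(235, 7) (Function('m')(H) = Add(Rational(53, 7), Mul(-1, Add(-6, Mul(2, -10)))) = Add(Rational(53, 7), Mul(-1, Add(-6, -20))) = Add(Rational(53, 7), Mul(-1, -26)) = Add(Rational(53, 7), 26) = Rational(235, 7))
Add(Function('m')(Add(Mul(3, Function('r')(Function('Y')(-1, 1), 2)), 7)), -26499) = Add(Rational(235, 7), -26499) = Rational(-185258, 7)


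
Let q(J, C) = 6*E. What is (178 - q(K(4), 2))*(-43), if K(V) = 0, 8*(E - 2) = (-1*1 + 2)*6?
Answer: -13889/2 ≈ -6944.5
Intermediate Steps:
E = 11/4 (E = 2 + ((-1*1 + 2)*6)/8 = 2 + ((-1 + 2)*6)/8 = 2 + (1*6)/8 = 2 + (⅛)*6 = 2 + ¾ = 11/4 ≈ 2.7500)
q(J, C) = 33/2 (q(J, C) = 6*(11/4) = 33/2)
(178 - q(K(4), 2))*(-43) = (178 - 1*33/2)*(-43) = (178 - 33/2)*(-43) = (323/2)*(-43) = -13889/2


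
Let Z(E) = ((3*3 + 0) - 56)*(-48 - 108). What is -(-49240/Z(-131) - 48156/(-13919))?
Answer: 83072942/25513527 ≈ 3.2560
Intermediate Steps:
Z(E) = 7332 (Z(E) = ((9 + 0) - 56)*(-156) = (9 - 56)*(-156) = -47*(-156) = 7332)
-(-49240/Z(-131) - 48156/(-13919)) = -(-49240/7332 - 48156/(-13919)) = -(-49240*1/7332 - 48156*(-1/13919)) = -(-12310/1833 + 48156/13919) = -1*(-83072942/25513527) = 83072942/25513527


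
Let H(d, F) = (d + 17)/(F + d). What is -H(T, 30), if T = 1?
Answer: -18/31 ≈ -0.58065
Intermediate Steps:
H(d, F) = (17 + d)/(F + d)
-H(T, 30) = -(17 + 1)/(30 + 1) = -18/31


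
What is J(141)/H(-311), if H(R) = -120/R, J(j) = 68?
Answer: 5287/30 ≈ 176.23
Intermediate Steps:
H(R) = -120/R
J(141)/H(-311) = 68/((-120/(-311))) = 68/((-120*(-1/311))) = 68/(120/311) = 68*(311/120) = 5287/30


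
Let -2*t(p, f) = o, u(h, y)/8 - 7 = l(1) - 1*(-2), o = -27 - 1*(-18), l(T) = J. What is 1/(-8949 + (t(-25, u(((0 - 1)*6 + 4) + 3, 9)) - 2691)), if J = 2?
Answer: -2/23271 ≈ -8.5944e-5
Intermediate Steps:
l(T) = 2
o = -9 (o = -27 + 18 = -9)
u(h, y) = 88 (u(h, y) = 56 + 8*(2 - 1*(-2)) = 56 + 8*(2 + 2) = 56 + 8*4 = 56 + 32 = 88)
t(p, f) = 9/2 (t(p, f) = -½*(-9) = 9/2)
1/(-8949 + (t(-25, u(((0 - 1)*6 + 4) + 3, 9)) - 2691)) = 1/(-8949 + (9/2 - 2691)) = 1/(-8949 - 5373/2) = 1/(-23271/2) = -2/23271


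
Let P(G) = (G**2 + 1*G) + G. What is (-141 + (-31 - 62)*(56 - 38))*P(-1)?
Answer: 1815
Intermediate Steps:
P(G) = G**2 + 2*G (P(G) = (G**2 + G) + G = (G + G**2) + G = G**2 + 2*G)
(-141 + (-31 - 62)*(56 - 38))*P(-1) = (-141 + (-31 - 62)*(56 - 38))*(-(2 - 1)) = (-141 - 93*18)*(-1*1) = (-141 - 1674)*(-1) = -1815*(-1) = 1815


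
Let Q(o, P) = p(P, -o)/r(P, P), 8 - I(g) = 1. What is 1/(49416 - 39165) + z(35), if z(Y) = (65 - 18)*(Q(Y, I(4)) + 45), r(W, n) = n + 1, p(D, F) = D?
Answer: 176819507/82008 ≈ 2156.1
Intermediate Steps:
I(g) = 7 (I(g) = 8 - 1*1 = 8 - 1 = 7)
r(W, n) = 1 + n
Q(o, P) = P/(1 + P)
z(Y) = 17249/8 (z(Y) = (65 - 18)*(7/(1 + 7) + 45) = 47*(7/8 + 45) = 47*(367/8) = 17249/8)
1/(49416 - 39165) + z(35) = 1/(49416 - 39165) + 17249/8 = 1/10251 + 17249/8 = 176819507/82008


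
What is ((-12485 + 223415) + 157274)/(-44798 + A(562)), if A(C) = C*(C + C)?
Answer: 184102/293445 ≈ 0.62738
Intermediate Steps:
A(C) = 2*C**2 (A(C) = C*(2*C) = 2*C**2)
((-12485 + 223415) + 157274)/(-44798 + A(562)) = ((-12485 + 223415) + 157274)/(-44798 + 2*562**2) = (210930 + 157274)/(-44798 + 2*315844) = 368204/(-44798 + 631688) = 368204/586890 = 368204*(1/586890) = 184102/293445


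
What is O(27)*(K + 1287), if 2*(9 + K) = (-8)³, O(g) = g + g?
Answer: 55188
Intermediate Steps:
O(g) = 2*g
K = -265 (K = -9 + (½)*(-8)³ = -9 + (½)*(-512) = -9 - 256 = -265)
O(27)*(K + 1287) = (2*27)*(-265 + 1287) = 54*1022 = 55188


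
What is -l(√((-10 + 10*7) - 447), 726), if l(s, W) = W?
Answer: -726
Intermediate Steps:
-l(√((-10 + 10*7) - 447), 726) = -1*726 = -726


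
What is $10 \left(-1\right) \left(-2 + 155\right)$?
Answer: $-1530$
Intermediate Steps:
$10 \left(-1\right) \left(-2 + 155\right) = \left(-10\right) 153 = -1530$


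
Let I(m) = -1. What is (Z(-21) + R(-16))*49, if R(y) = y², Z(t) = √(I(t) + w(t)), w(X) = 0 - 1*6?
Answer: 12544 + 49*I*√7 ≈ 12544.0 + 129.64*I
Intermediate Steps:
w(X) = -6 (w(X) = 0 - 6 = -6)
Z(t) = I*√7 (Z(t) = √(-1 - 6) = √(-7) = I*√7)
(Z(-21) + R(-16))*49 = (I*√7 + (-16)²)*49 = (I*√7 + 256)*49 = (256 + I*√7)*49 = 12544 + 49*I*√7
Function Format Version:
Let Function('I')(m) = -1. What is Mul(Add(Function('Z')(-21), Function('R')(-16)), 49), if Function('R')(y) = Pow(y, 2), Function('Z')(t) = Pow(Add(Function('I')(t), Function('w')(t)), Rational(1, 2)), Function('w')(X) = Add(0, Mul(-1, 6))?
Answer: Add(12544, Mul(49, I, Pow(7, Rational(1, 2)))) ≈ Add(12544., Mul(129.64, I))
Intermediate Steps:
Function('w')(X) = -6 (Function('w')(X) = Add(0, -6) = -6)
Function('Z')(t) = Mul(I, Pow(7, Rational(1, 2))) (Function('Z')(t) = Pow(Add(-1, -6), Rational(1, 2)) = Pow(-7, Rational(1, 2)) = Mul(I, Pow(7, Rational(1, 2))))
Mul(Add(Function('Z')(-21), Function('R')(-16)), 49) = Mul(Add(Mul(I, Pow(7, Rational(1, 2))), Pow(-16, 2)), 49) = Mul(Add(Mul(I, Pow(7, Rational(1, 2))), 256), 49) = Mul(Add(256, Mul(I, Pow(7, Rational(1, 2)))), 49) = Add(12544, Mul(49, I, Pow(7, Rational(1, 2))))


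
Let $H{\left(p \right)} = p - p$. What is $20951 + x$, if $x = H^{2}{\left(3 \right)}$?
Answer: $20951$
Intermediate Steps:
$H{\left(p \right)} = 0$
$x = 0$ ($x = 0^{2} = 0$)
$20951 + x = 20951 + 0 = 20951$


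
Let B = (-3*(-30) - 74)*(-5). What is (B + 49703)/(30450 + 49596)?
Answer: 16541/26682 ≈ 0.61993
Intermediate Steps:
B = -80 (B = (90 - 74)*(-5) = 16*(-5) = -80)
(B + 49703)/(30450 + 49596) = (-80 + 49703)/(30450 + 49596) = 49623/80046 = 49623*(1/80046) = 16541/26682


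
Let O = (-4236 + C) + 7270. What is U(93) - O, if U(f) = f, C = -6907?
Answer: 3966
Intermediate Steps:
O = -3873 (O = (-4236 - 6907) + 7270 = -11143 + 7270 = -3873)
U(93) - O = 93 - 1*(-3873) = 93 + 3873 = 3966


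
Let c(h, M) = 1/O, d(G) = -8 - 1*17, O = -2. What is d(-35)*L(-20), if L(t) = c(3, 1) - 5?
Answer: 275/2 ≈ 137.50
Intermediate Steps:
d(G) = -25 (d(G) = -8 - 17 = -25)
c(h, M) = -½ (c(h, M) = 1/(-2) = -½)
L(t) = -11/2 (L(t) = -½ - 5 = -11/2)
d(-35)*L(-20) = -25*(-11/2) = 275/2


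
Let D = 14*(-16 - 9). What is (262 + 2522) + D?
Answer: 2434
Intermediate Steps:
D = -350 (D = 14*(-25) = -350)
(262 + 2522) + D = (262 + 2522) - 350 = 2784 - 350 = 2434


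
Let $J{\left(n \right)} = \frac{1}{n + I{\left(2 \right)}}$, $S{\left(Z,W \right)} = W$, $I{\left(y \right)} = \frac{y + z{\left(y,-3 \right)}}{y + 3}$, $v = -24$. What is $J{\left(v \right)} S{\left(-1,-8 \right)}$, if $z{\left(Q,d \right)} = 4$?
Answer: $\frac{20}{57} \approx 0.35088$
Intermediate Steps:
$I{\left(y \right)} = \frac{4 + y}{3 + y}$ ($I{\left(y \right)} = \frac{y + 4}{y + 3} = \frac{4 + y}{3 + y}$)
$J{\left(n \right)} = \frac{1}{\frac{6}{5} + n}$ ($J{\left(n \right)} = \frac{1}{n + \frac{4 + 2}{3 + 2}} = \frac{1}{n + \frac{1}{5} \cdot 6} = \frac{1}{n + \frac{6}{5}} = \frac{1}{\frac{6}{5} + n}$)
$J{\left(v \right)} S{\left(-1,-8 \right)} = \frac{5}{6 + 5 \left(-24\right)} \left(-8\right) = \frac{5}{6 - 120} \left(-8\right) = \frac{5}{-114} \left(-8\right) = 5 \left(- \frac{1}{114}\right) \left(-8\right) = \left(- \frac{5}{114}\right) \left(-8\right) = \frac{20}{57}$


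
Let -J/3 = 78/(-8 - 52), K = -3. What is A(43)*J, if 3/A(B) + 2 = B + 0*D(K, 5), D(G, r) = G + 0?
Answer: 117/410 ≈ 0.28537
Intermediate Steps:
D(G, r) = G
A(B) = 3/(-2 + B) (A(B) = 3/(-2 + (B + 0*(-3))) = 3/(-2 + (B + 0)) = 3/(-2 + B))
J = 39/10 (J = -234/(-8 - 52) = -234/(-60) = -234*(-1)/60 = -3*(-13/10) = 39/10 ≈ 3.9000)
A(43)*J = (3/(-2 + 43))*(39/10) = (3/41)*(39/10) = 117/410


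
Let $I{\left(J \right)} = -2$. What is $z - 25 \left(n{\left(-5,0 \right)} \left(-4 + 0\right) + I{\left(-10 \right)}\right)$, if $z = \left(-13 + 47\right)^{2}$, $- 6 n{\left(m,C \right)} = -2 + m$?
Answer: $\frac{3968}{3} \approx 1322.7$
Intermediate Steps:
$n{\left(m,C \right)} = \frac{1}{3} - \frac{m}{6}$ ($n{\left(m,C \right)} = - \frac{-2 + m}{6} = \frac{1}{3} - \frac{m}{6}$)
$z = 1156$ ($z = 34^{2} = 1156$)
$z - 25 \left(n{\left(-5,0 \right)} \left(-4 + 0\right) + I{\left(-10 \right)}\right) = 1156 - 25 \left(\left(\frac{1}{3} - - \frac{5}{6}\right) \left(-4 + 0\right) - 2\right) = 1156 - 25 \left(\left(\frac{1}{3} + \frac{5}{6}\right) \left(-4\right) - 2\right) = 1156 - 25 \left(\frac{7}{6} \left(-4\right) - 2\right) = 1156 - 25 \left(- \frac{14}{3} - 2\right) = 1156 - 25 \left(- \frac{20}{3}\right) = 1156 - - \frac{500}{3} = 1156 + \frac{500}{3} = \frac{3968}{3}$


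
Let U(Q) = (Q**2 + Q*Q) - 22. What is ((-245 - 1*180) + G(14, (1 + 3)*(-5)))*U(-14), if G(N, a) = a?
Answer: -164650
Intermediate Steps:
U(Q) = -22 + 2*Q**2 (U(Q) = (Q**2 + Q**2) - 22 = 2*Q**2 - 22 = -22 + 2*Q**2)
((-245 - 1*180) + G(14, (1 + 3)*(-5)))*U(-14) = ((-245 - 1*180) + (1 + 3)*(-5))*(-22 + 2*(-14)**2) = ((-245 - 180) + 4*(-5))*(-22 + 2*196) = (-425 - 20)*(-22 + 392) = -445*370 = -164650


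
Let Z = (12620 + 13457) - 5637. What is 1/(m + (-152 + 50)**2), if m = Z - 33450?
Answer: -1/2606 ≈ -0.00038373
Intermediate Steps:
Z = 20440 (Z = 26077 - 5637 = 20440)
m = -13010 (m = 20440 - 33450 = -13010)
1/(m + (-152 + 50)**2) = 1/(-13010 + (-152 + 50)**2) = 1/(-13010 + (-102)**2) = 1/(-13010 + 10404) = 1/(-2606) = -1/2606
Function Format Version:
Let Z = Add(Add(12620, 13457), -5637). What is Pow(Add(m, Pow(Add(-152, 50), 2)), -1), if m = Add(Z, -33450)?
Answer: Rational(-1, 2606) ≈ -0.00038373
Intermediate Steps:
Z = 20440 (Z = Add(26077, -5637) = 20440)
m = -13010 (m = Add(20440, -33450) = -13010)
Pow(Add(m, Pow(Add(-152, 50), 2)), -1) = Pow(Add(-13010, Pow(Add(-152, 50), 2)), -1) = Pow(Add(-13010, Pow(-102, 2)), -1) = Pow(Add(-13010, 10404), -1) = Pow(-2606, -1) = Rational(-1, 2606)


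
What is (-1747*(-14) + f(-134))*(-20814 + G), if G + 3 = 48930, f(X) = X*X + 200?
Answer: 1198007382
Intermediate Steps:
f(X) = 200 + X² (f(X) = X² + 200 = 200 + X²)
G = 48927 (G = -3 + 48930 = 48927)
(-1747*(-14) + f(-134))*(-20814 + G) = (-1747*(-14) + (200 + (-134)²))*(-20814 + 48927) = (24458 + (200 + 17956))*28113 = (24458 + 18156)*28113 = 42614*28113 = 1198007382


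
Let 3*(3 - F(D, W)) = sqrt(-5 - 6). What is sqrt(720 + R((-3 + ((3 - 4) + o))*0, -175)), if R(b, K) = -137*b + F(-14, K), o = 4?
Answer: sqrt(6507 - 3*I*sqrt(11))/3 ≈ 26.889 - 0.020558*I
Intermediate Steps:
F(D, W) = 3 - I*sqrt(11)/3 (F(D, W) = 3 - sqrt(-5 - 6)/3 = 3 - I*sqrt(11)/3)
R(b, K) = 3 - 137*b - I*sqrt(11)/3 (R(b, K) = -137*b + (3 - I*sqrt(11)/3) = 3 - 137*b - I*sqrt(11)/3)
sqrt(720 + R((-3 + ((3 - 4) + o))*0, -175)) = sqrt(720 + (3 - 137*(-3 + ((3 - 4) + 4))*0 - I*sqrt(11)/3)) = sqrt(720 + (3 - 137*(-3 + (-1 + 4))*0 - I*sqrt(11)/3)) = sqrt(720 + (3 - 137*(-3 + 3)*0 - I*sqrt(11)/3)) = sqrt(720 + (3 - 0*0 - I*sqrt(11)/3)) = sqrt(720 + (3 - 137*0 - I*sqrt(11)/3)) = sqrt(720 + (3 + 0 - I*sqrt(11)/3)) = sqrt(720 + (3 - I*sqrt(11)/3)) = sqrt(723 - I*sqrt(11)/3)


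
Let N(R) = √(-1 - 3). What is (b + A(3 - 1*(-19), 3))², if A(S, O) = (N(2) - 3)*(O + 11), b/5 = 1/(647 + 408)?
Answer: 43612857/44521 - 496216*I/211 ≈ 979.6 - 2351.7*I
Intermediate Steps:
N(R) = 2*I (N(R) = √(-4) = 2*I)
b = 1/211 (b = 5/(647 + 408) = 5/1055 = 5*(1/1055) = 1/211 ≈ 0.0047393)
A(S, O) = (-3 + 2*I)*(11 + O) (A(S, O) = (2*I - 3)*(O + 11) = (-3 + 2*I)*(11 + O))
(b + A(3 - 1*(-19), 3))² = (1/211 + (-33 + 22*I + 3*(-3 + 2*I)))² = (1/211 + (-33 + 22*I + (-9 + 6*I)))² = (1/211 + (-42 + 28*I))² = (-8861/211 + 28*I)²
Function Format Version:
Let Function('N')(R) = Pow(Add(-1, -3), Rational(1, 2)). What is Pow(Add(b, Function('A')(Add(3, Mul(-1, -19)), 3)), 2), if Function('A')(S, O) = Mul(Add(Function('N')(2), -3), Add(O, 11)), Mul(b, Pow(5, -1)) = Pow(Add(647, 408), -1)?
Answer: Add(Rational(43612857, 44521), Mul(Rational(-496216, 211), I)) ≈ Add(979.60, Mul(-2351.7, I))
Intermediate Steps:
Function('N')(R) = Mul(2, I) (Function('N')(R) = Pow(-4, Rational(1, 2)) = Mul(2, I))
b = Rational(1, 211) (b = Mul(5, Pow(Add(647, 408), -1)) = Mul(5, Pow(1055, -1)) = Mul(5, Rational(1, 1055)) = Rational(1, 211) ≈ 0.0047393)
Function('A')(S, O) = Mul(Add(-3, Mul(2, I)), Add(11, O)) (Function('A')(S, O) = Mul(Add(Mul(2, I), -3), Add(O, 11)) = Mul(Add(-3, Mul(2, I)), Add(11, O)))
Pow(Add(b, Function('A')(Add(3, Mul(-1, -19)), 3)), 2) = Pow(Add(Rational(1, 211), Add(-33, Mul(22, I), Mul(3, Add(-3, Mul(2, I))))), 2) = Pow(Add(Rational(1, 211), Add(-33, Mul(22, I), Add(-9, Mul(6, I)))), 2) = Pow(Add(Rational(1, 211), Add(-42, Mul(28, I))), 2) = Pow(Add(Rational(-8861, 211), Mul(28, I)), 2)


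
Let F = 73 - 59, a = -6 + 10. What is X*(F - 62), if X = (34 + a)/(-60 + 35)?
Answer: 1824/25 ≈ 72.960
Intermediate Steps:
a = 4
F = 14
X = -38/25 (X = (34 + 4)/(-60 + 35) = 38/(-25) = 38*(-1/25) = -38/25 ≈ -1.5200)
X*(F - 62) = -38*(14 - 62)/25 = -38/25*(-48) = 1824/25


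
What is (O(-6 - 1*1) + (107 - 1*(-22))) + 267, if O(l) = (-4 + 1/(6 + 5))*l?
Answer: 4657/11 ≈ 423.36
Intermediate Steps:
O(l) = -43*l/11 (O(l) = (-4 + 1/11)*l = -43*l/11)
(O(-6 - 1*1) + (107 - 1*(-22))) + 267 = (-43*(-6 - 1*1)/11 + (107 - 1*(-22))) + 267 = (-43*(-6 - 1)/11 + (107 + 22)) + 267 = (-43/11*(-7) + 129) + 267 = (301/11 + 129) + 267 = 1720/11 + 267 = 4657/11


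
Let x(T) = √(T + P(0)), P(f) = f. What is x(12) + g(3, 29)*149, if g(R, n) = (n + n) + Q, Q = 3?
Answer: 9089 + 2*√3 ≈ 9092.5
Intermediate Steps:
g(R, n) = 3 + 2*n (g(R, n) = (n + n) + 3 = 2*n + 3 = 3 + 2*n)
x(T) = √T (x(T) = √(T + 0) = √T)
x(12) + g(3, 29)*149 = √12 + (3 + 2*29)*149 = 2*√3 + (3 + 58)*149 = 2*√3 + 61*149 = 2*√3 + 9089 = 9089 + 2*√3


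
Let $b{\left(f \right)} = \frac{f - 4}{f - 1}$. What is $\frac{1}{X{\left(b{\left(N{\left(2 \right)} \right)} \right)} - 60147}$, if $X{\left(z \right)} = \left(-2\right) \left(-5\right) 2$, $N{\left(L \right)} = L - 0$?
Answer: $- \frac{1}{60127} \approx -1.6631 \cdot 10^{-5}$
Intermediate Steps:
$N{\left(L \right)} = L$ ($N{\left(L \right)} = L + 0 = L$)
$b{\left(f \right)} = \frac{-4 + f}{-1 + f}$
$X{\left(z \right)} = 20$ ($X{\left(z \right)} = 10 \cdot 2 = 20$)
$\frac{1}{X{\left(b{\left(N{\left(2 \right)} \right)} \right)} - 60147} = \frac{1}{20 - 60147} = \frac{1}{-60127} = - \frac{1}{60127}$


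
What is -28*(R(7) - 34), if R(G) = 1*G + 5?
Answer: 616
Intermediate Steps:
R(G) = 5 + G (R(G) = G + 5 = 5 + G)
-28*(R(7) - 34) = -28*((5 + 7) - 34) = -28*(12 - 34) = -28*(-22) = 616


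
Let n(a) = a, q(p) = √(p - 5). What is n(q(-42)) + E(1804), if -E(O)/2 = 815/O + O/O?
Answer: -2619/902 + I*√47 ≈ -2.9035 + 6.8557*I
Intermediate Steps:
q(p) = √(-5 + p)
E(O) = -2 - 1630/O (E(O) = -2*(815/O + O/O) = -2*(815/O + 1) = -2*(1 + 815/O) = -2 - 1630/O)
n(q(-42)) + E(1804) = √(-5 - 42) + (-2 - 1630/1804) = √(-47) + (-2 - 1630*1/1804) = I*√47 + (-2 - 815/902) = I*√47 - 2619/902 = -2619/902 + I*√47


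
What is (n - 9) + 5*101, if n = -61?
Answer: 435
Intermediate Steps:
(n - 9) + 5*101 = (-61 - 9) + 5*101 = -70 + 505 = 435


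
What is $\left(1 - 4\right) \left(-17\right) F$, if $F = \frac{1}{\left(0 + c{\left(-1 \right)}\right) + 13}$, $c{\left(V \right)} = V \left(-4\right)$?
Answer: $3$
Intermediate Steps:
$c{\left(V \right)} = - 4 V$
$F = \frac{1}{17}$ ($F = \frac{1}{\left(0 - -4\right) + 13} = \frac{1}{\left(0 + 4\right) + 13} = \frac{1}{4 + 13} = \frac{1}{17} \approx 0.058824$)
$\left(1 - 4\right) \left(-17\right) F = \left(1 - 4\right) \left(-17\right) \frac{1}{17} = \left(-3\right) \left(-17\right) \frac{1}{17} = 51 \cdot \frac{1}{17} = 3$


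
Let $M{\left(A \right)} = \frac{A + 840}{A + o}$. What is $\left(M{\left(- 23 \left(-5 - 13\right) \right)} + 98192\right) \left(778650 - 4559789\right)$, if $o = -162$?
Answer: $- \frac{15594449486947}{42} \approx -3.713 \cdot 10^{11}$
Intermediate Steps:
$M{\left(A \right)} = \frac{840 + A}{-162 + A}$ ($M{\left(A \right)} = \frac{A + 840}{A - 162} = \frac{840 + A}{-162 + A}$)
$\left(M{\left(- 23 \left(-5 - 13\right) \right)} + 98192\right) \left(778650 - 4559789\right) = \left(\frac{840 - 23 \left(-5 - 13\right)}{-162 - 23 \left(-5 - 13\right)} + 98192\right) \left(778650 - 4559789\right) = \left(\frac{840 - -414}{-162 - -414} + 98192\right) \left(-3781139\right) = \left(\frac{840 + 414}{-162 + 414} + 98192\right) \left(-3781139\right) = \left(\frac{1}{252} \cdot 1254 + 98192\right) \left(-3781139\right) = \left(\frac{209}{42} + 98192\right) \left(-3781139\right) = \frac{4124273}{42} \left(-3781139\right) = - \frac{15594449486947}{42}$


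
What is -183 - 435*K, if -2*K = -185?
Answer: -80841/2 ≈ -40421.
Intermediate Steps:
K = 185/2 (K = -½*(-185) = 185/2 ≈ 92.500)
-183 - 435*K = -183 - 435*185/2 = -183 - 80475/2 = -80841/2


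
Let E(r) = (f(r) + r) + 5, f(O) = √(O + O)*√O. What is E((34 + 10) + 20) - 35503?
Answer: -35434 + 64*√2 ≈ -35344.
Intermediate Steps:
f(O) = O*√2 (f(O) = √(2*O)*√O = (√2*√O)*√O = O*√2)
E(r) = 5 + r + r*√2 (E(r) = (r*√2 + r) + 5 = (r + r*√2) + 5 = 5 + r + r*√2)
E((34 + 10) + 20) - 35503 = (5 + ((34 + 10) + 20) + ((34 + 10) + 20)*√2) - 35503 = (5 + (44 + 20) + (44 + 20)*√2) - 35503 = (5 + 64 + 64*√2) - 35503 = (69 + 64*√2) - 35503 = -35434 + 64*√2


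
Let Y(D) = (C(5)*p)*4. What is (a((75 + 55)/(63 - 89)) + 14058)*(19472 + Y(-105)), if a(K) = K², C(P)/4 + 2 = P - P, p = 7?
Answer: 271069584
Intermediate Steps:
C(P) = -8 (C(P) = -8 + 4*(P - P) = -8 + 4*0 = -8 + 0 = -8)
Y(D) = -224 (Y(D) = -8*7*4 = -56*4 = -224)
(a((75 + 55)/(63 - 89)) + 14058)*(19472 + Y(-105)) = (((75 + 55)/(63 - 89))² + 14058)*(19472 - 224) = ((130/(-26))² + 14058)*19248 = ((130*(-1/26))² + 14058)*19248 = ((-5)² + 14058)*19248 = (25 + 14058)*19248 = 14083*19248 = 271069584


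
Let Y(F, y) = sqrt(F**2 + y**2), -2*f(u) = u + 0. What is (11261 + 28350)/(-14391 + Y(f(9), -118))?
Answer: -2280167604/828347747 - 1346774*sqrt(193)/828347747 ≈ -2.7753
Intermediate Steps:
f(u) = -u/2 (f(u) = -(u + 0)/2 = -u/2)
(11261 + 28350)/(-14391 + Y(f(9), -118)) = (11261 + 28350)/(-14391 + sqrt((-1/2*9)**2 + (-118)**2)) = 39611/(-14391 + sqrt((-9/2)**2 + 13924)) = 39611/(-14391 + sqrt(81/4 + 13924)) = 39611/(-14391 + sqrt(55777/4)) = 39611/(-14391 + 17*sqrt(193)/2)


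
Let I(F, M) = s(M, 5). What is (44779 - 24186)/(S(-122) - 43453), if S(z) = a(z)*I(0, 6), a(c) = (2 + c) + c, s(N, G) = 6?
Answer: -20593/44905 ≈ -0.45859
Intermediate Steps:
a(c) = 2 + 2*c
I(F, M) = 6
S(z) = 12 + 12*z (S(z) = (2 + 2*z)*6 = 12 + 12*z)
(44779 - 24186)/(S(-122) - 43453) = (44779 - 24186)/((12 + 12*(-122)) - 43453) = 20593/((12 - 1464) - 43453) = 20593/(-1452 - 43453) = 20593/(-44905) = 20593*(-1/44905) = -20593/44905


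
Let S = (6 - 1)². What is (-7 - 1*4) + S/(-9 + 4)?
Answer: -16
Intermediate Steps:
S = 25 (S = 5² = 25)
(-7 - 1*4) + S/(-9 + 4) = (-7 - 1*4) + 25/(-9 + 4) = (-7 - 4) + 25/(-5) = -11 + 25*(-⅕) = -11 - 5 = -16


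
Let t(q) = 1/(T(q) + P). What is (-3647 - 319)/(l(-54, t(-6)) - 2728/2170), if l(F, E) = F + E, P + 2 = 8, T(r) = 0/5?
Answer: 832860/11569 ≈ 71.991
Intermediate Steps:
T(r) = 0 (T(r) = 0*(⅕) = 0)
P = 6 (P = -2 + 8 = 6)
t(q) = ⅙ (t(q) = 1/(0 + 6) = 1/6 = ⅙)
l(F, E) = E + F
(-3647 - 319)/(l(-54, t(-6)) - 2728/2170) = (-3647 - 319)/((⅙ - 54) - 2728/2170) = -3966/(-323/6 - 2728*1/2170) = -3966/(-323/6 - 44/35) = -3966/(-11569/210) = -3966*(-210/11569) = 832860/11569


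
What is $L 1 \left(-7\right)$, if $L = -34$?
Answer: $238$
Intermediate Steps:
$L 1 \left(-7\right) = - 34 \cdot 1 \left(-7\right) = \left(-34\right) \left(-7\right) = 238$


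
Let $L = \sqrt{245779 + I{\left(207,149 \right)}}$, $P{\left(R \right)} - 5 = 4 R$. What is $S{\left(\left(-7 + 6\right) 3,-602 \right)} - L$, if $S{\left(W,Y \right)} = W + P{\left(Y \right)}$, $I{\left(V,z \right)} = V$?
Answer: $-2406 - \sqrt{245986} \approx -2902.0$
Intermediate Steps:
$P{\left(R \right)} = 5 + 4 R$
$L = \sqrt{245986}$ ($L = \sqrt{245779 + 207} = \sqrt{245986} \approx 495.97$)
$S{\left(W,Y \right)} = 5 + W + 4 Y$ ($S{\left(W,Y \right)} = W + \left(5 + 4 Y\right) = 5 + W + 4 Y$)
$S{\left(\left(-7 + 6\right) 3,-602 \right)} - L = \left(5 + \left(-7 + 6\right) 3 + 4 \left(-602\right)\right) - \sqrt{245986} = \left(5 - 3 - 2408\right) - \sqrt{245986} = -2406 - \sqrt{245986}$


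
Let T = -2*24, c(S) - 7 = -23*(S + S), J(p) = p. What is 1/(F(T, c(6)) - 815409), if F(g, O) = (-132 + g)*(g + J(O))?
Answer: -1/758349 ≈ -1.3187e-6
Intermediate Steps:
c(S) = 7 - 46*S (c(S) = 7 - 23*(S + S) = 7 - 46*S)
T = -48
F(g, O) = (-132 + g)*(O + g) (F(g, O) = (-132 + g)*(g + O) = (-132 + g)*(O + g))
1/(F(T, c(6)) - 815409) = 1/(((-48)² - 132*(7 - 46*6) - 132*(-48) + (7 - 46*6)*(-48)) - 815409) = 1/((2304 - 132*(7 - 276) + 6336 + (7 - 276)*(-48)) - 815409) = 1/((2304 - 132*(-269) + 6336 - 269*(-48)) - 815409) = 1/((2304 + 35508 + 6336 + 12912) - 815409) = 1/(57060 - 815409) = 1/(-758349) = -1/758349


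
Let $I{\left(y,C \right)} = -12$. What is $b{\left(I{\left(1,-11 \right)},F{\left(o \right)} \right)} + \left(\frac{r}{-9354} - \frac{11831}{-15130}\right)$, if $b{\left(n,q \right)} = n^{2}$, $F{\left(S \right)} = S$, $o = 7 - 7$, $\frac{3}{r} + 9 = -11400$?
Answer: $\frac{19481261165623}{134555863515} \approx 144.78$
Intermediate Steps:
$r = - \frac{1}{3803}$ ($r = \frac{3}{-9 - 11400} = \frac{3}{-11409} = 3 \left(- \frac{1}{11409}\right) = - \frac{1}{3803} \approx -0.00026295$)
$o = 0$ ($o = 7 - 7 = 0$)
$b{\left(I{\left(1,-11 \right)},F{\left(o \right)} \right)} + \left(\frac{r}{-9354} - \frac{11831}{-15130}\right) = \left(-12\right)^{2} - \left(- \frac{11831}{15130} - \frac{1}{35573262}\right) = 144 - - \frac{105216819463}{134555863515} = 144 + \left(\frac{1}{35573262} + \frac{11831}{15130}\right) = 144 + \frac{105216819463}{134555863515} = \frac{19481261165623}{134555863515}$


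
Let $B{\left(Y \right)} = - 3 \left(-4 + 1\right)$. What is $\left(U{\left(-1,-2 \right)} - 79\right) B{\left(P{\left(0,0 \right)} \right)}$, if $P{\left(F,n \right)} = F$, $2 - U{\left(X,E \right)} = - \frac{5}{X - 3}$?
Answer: $- \frac{2817}{4} \approx -704.25$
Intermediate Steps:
$U{\left(X,E \right)} = 2 + \frac{5}{-3 + X}$ ($U{\left(X,E \right)} = 2 - - \frac{5}{X - 3} = 2 - - \frac{5}{-3 + X} = 2 + \frac{5}{-3 + X}$)
$B{\left(Y \right)} = 9$ ($B{\left(Y \right)} = \left(-3\right) \left(-3\right) = 9$)
$\left(U{\left(-1,-2 \right)} - 79\right) B{\left(P{\left(0,0 \right)} \right)} = \left(\frac{-1 + 2 \left(-1\right)}{-3 - 1} - 79\right) 9 = \left(\frac{-1 - 2}{-4} - 79\right) 9 = \left(\left(- \frac{1}{4}\right) \left(-3\right) - 79\right) 9 = \left(\frac{3}{4} - 79\right) 9 = \left(- \frac{313}{4}\right) 9 = - \frac{2817}{4}$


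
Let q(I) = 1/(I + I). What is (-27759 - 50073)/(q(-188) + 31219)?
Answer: -9754944/3912781 ≈ -2.4931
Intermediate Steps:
q(I) = 1/(2*I)
(-27759 - 50073)/(q(-188) + 31219) = (-27759 - 50073)/((½)/(-188) + 31219) = -77832/((½)*(-1/188) + 31219) = -77832/(-1/376 + 31219) = -77832/11738343/376 = -77832*376/11738343 = -9754944/3912781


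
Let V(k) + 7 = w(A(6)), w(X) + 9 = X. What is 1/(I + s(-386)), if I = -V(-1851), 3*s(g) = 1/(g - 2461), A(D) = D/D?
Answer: 8541/128114 ≈ 0.066667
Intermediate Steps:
A(D) = 1
w(X) = -9 + X
V(k) = -15 (V(k) = -7 + (-9 + 1) = -7 - 8 = -15)
s(g) = 1/(3*(-2461 + g)) (s(g) = 1/(3*(g - 2461)) = 1/(3*(-2461 + g)))
I = 15 (I = -1*(-15) = 15)
1/(I + s(-386)) = 1/(15 + 1/(3*(-2461 - 386))) = 1/(15 + (⅓)/(-2847)) = 1/(15 + (⅓)*(-1/2847)) = 1/(15 - 1/8541) = 1/(128114/8541) = 8541/128114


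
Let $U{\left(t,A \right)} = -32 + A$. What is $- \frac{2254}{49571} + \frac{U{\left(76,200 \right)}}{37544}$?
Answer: $- \frac{501949}{12244037} \approx -0.040995$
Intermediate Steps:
$- \frac{2254}{49571} + \frac{U{\left(76,200 \right)}}{37544} = - \frac{2254}{49571} + \frac{-32 + 200}{37544} = \left(-2254\right) \frac{1}{49571} + 168 \cdot \frac{1}{37544} = - \frac{2254}{49571} + \frac{21}{4693} = - \frac{501949}{12244037}$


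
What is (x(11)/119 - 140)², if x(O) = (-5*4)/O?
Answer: 33591558400/1713481 ≈ 19604.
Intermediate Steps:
x(O) = -20/O
(x(11)/119 - 140)² = (-20/11/119 - 140)² = (-20*1/11*(1/119) - 140)² = (-20/11*1/119 - 140)² = (-20/1309 - 140)² = (-183280/1309)² = 33591558400/1713481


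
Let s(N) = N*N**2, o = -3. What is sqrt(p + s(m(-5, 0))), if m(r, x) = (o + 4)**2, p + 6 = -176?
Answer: I*sqrt(181) ≈ 13.454*I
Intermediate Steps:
p = -182 (p = -6 - 176 = -182)
m(r, x) = 1 (m(r, x) = (-3 + 4)**2 = 1**2 = 1)
s(N) = N**3
sqrt(p + s(m(-5, 0))) = sqrt(-182 + 1**3) = sqrt(-182 + 1) = sqrt(-181) = I*sqrt(181)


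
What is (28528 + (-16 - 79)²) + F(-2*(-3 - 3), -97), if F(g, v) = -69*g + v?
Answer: 36628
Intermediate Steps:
F(g, v) = v - 69*g
(28528 + (-16 - 79)²) + F(-2*(-3 - 3), -97) = (28528 + (-16 - 79)²) + (-97 - (-138)*(-3 - 3)) = (28528 + (-95)²) + (-97 - (-138)*(-6)) = (28528 + 9025) + (-97 - 69*12) = 37553 + (-97 - 828) = 37553 - 925 = 36628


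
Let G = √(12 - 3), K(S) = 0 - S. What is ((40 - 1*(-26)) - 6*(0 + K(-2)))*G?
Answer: 162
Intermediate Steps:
K(S) = -S
G = 3 (G = √9 = 3)
((40 - 1*(-26)) - 6*(0 + K(-2)))*G = ((40 - 1*(-26)) - 6*(0 - 1*(-2)))*3 = ((40 + 26) - 6*(0 + 2))*3 = (66 - 6*2)*3 = (66 - 12)*3 = 54*3 = 162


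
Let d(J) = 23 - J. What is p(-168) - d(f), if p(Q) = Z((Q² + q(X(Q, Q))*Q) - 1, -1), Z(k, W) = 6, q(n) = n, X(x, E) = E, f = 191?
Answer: 174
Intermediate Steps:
p(Q) = 6
p(-168) - d(f) = 6 - (23 - 1*191) = 6 - (23 - 191) = 6 - 1*(-168) = 6 + 168 = 174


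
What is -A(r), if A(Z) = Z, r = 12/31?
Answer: -12/31 ≈ -0.38710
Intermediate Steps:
r = 12/31 (r = 12*(1/31) = 12/31 ≈ 0.38710)
-A(r) = -1*12/31 = -12/31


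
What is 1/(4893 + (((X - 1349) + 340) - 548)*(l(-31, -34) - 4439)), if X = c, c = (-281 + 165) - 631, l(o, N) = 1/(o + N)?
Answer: 65/665104989 ≈ 9.7729e-8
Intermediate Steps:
l(o, N) = 1/(N + o)
c = -747 (c = -116 - 631 = -747)
X = -747
1/(4893 + (((X - 1349) + 340) - 548)*(l(-31, -34) - 4439)) = 1/(4893 + (((-747 - 1349) + 340) - 548)*(1/(-34 - 31) - 4439)) = 1/(4893 + ((-2096 + 340) - 548)*(1/(-65) - 4439)) = 1/(4893 + (-1756 - 548)*(-1/65 - 4439)) = 1/(4893 - 2304*(-288536/65)) = 1/(4893 + 664786944/65) = 1/(665104989/65) = 65/665104989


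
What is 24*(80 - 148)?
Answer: -1632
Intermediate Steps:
24*(80 - 148) = 24*(-68) = -1632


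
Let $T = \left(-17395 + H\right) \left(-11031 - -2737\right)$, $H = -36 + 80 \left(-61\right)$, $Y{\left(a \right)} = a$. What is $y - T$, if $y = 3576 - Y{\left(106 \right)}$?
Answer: $-185043964$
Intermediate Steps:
$H = -4916$ ($H = -36 - 4880 = -4916$)
$y = 3470$ ($y = 3576 - 106 = 3470$)
$T = 185047434$ ($T = \left(-17395 - 4916\right) \left(-11031 - -2737\right) = - 22311 \left(-11031 + 2737\right) = \left(-22311\right) \left(-8294\right) = 185047434$)
$y - T = 3470 - 185047434 = -185043964$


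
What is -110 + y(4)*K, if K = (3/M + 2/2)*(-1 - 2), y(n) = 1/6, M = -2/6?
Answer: -106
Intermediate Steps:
M = -1/3 (M = -2*1/6 = -1/3 ≈ -0.33333)
y(n) = 1/6
K = 24 (K = (3/(-1/3) + 2/2)*(-1 - 2) = (3*(-3) + 2*(1/2))*(-3) = (-9 + 1)*(-3) = -8*(-3) = 24)
-110 + y(4)*K = -110 + (1/6)*24 = -110 + 4 = -106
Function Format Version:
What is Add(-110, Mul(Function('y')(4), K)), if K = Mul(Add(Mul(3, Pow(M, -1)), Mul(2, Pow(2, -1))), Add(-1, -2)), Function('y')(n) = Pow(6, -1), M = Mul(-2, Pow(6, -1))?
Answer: -106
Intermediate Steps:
M = Rational(-1, 3) (M = Mul(-2, Rational(1, 6)) = Rational(-1, 3) ≈ -0.33333)
Function('y')(n) = Rational(1, 6)
K = 24 (K = Mul(Add(Mul(3, Pow(Rational(-1, 3), -1)), Mul(2, Pow(2, -1))), Add(-1, -2)) = Mul(Add(Mul(3, -3), Mul(2, Rational(1, 2))), -3) = Mul(Add(-9, 1), -3) = Mul(-8, -3) = 24)
Add(-110, Mul(Function('y')(4), K)) = Add(-110, Mul(Rational(1, 6), 24)) = Add(-110, 4) = -106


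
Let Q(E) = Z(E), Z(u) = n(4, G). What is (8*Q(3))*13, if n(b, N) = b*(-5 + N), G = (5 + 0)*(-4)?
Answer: -10400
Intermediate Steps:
G = -20 (G = 5*(-4) = -20)
Z(u) = -100 (Z(u) = 4*(-5 - 20) = 4*(-25) = -100)
Q(E) = -100
(8*Q(3))*13 = (8*(-100))*13 = -800*13 = -10400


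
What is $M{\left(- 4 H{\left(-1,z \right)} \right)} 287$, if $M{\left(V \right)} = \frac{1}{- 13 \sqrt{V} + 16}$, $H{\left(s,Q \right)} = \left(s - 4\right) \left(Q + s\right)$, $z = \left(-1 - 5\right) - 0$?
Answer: $\frac{1148}{5979} + \frac{3731 i \sqrt{35}}{11958} \approx 0.19201 + 1.8459 i$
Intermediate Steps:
$z = -6$ ($z = -6 + 0 = -6$)
$H{\left(s,Q \right)} = \left(-4 + s\right) \left(Q + s\right)$
$M{\left(V \right)} = \frac{1}{16 - 13 \sqrt{V}}$
$M{\left(- 4 H{\left(-1,z \right)} \right)} 287 = - \frac{1}{-16 + 13 \sqrt{- 4 \left(\left(-1\right)^{2} - -24 - -4 - -6\right)}} 287 = - \frac{1}{-16 + 13 \sqrt{- 4 \left(1 + 24 + 4 + 6\right)}} 287 = - \frac{1}{-16 + 13 \sqrt{\left(-4\right) 35}} \cdot 287 = - \frac{1}{-16 + 13 \sqrt{-140}} \cdot 287 = - \frac{1}{-16 + 13 \cdot 2 i \sqrt{35}} \cdot 287 = - \frac{1}{-16 + 26 i \sqrt{35}} \cdot 287 = - \frac{287}{-16 + 26 i \sqrt{35}}$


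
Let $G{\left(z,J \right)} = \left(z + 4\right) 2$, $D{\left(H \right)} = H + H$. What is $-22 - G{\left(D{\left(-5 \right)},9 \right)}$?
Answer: $-10$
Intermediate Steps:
$D{\left(H \right)} = 2 H$
$G{\left(z,J \right)} = 8 + 2 z$ ($G{\left(z,J \right)} = \left(4 + z\right) 2 = 8 + 2 z$)
$-22 - G{\left(D{\left(-5 \right)},9 \right)} = -22 - \left(8 + 2 \cdot 2 \left(-5\right)\right) = -22 - \left(8 + 2 \left(-10\right)\right) = -22 - \left(8 - 20\right) = -22 - -12 = -22 + 12 = -10$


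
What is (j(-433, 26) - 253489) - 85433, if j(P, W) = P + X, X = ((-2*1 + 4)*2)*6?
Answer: -339331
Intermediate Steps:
X = 24 (X = ((-2 + 4)*2)*6 = (2*2)*6 = 4*6 = 24)
j(P, W) = 24 + P (j(P, W) = P + 24 = 24 + P)
(j(-433, 26) - 253489) - 85433 = ((24 - 433) - 253489) - 85433 = (-409 - 253489) - 85433 = -253898 - 85433 = -339331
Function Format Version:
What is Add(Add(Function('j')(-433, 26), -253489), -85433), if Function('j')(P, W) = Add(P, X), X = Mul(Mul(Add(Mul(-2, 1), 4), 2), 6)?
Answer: -339331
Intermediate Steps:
X = 24 (X = Mul(Mul(Add(-2, 4), 2), 6) = Mul(Mul(2, 2), 6) = Mul(4, 6) = 24)
Function('j')(P, W) = Add(24, P) (Function('j')(P, W) = Add(P, 24) = Add(24, P))
Add(Add(Function('j')(-433, 26), -253489), -85433) = Add(Add(Add(24, -433), -253489), -85433) = Add(Add(-409, -253489), -85433) = Add(-253898, -85433) = -339331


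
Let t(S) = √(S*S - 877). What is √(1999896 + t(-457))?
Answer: √(1999896 + 6*√5777) ≈ 1414.3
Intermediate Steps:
t(S) = √(-877 + S²) (t(S) = √(S² - 877) = √(-877 + S²))
√(1999896 + t(-457)) = √(1999896 + √(-877 + (-457)²)) = √(1999896 + √(-877 + 208849)) = √(1999896 + √207972) = √(1999896 + 6*√5777)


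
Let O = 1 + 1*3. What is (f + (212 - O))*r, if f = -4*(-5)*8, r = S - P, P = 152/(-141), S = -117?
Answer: -6014960/141 ≈ -42659.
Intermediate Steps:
O = 4 (O = 1 + 3 = 4)
P = -152/141 (P = 152*(-1/141) = -152/141 ≈ -1.0780)
r = -16345/141 (r = -117 - 1*(-152/141) = -117 + 152/141 = -16345/141 ≈ -115.92)
f = 160 (f = 20*8 = 160)
(f + (212 - O))*r = (160 + (212 - 1*4))*(-16345/141) = (160 + (212 - 4))*(-16345/141) = (160 + 208)*(-16345/141) = 368*(-16345/141) = -6014960/141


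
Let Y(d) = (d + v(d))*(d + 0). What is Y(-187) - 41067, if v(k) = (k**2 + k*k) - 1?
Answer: -13084317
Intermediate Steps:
v(k) = -1 + 2*k**2 (v(k) = (k**2 + k**2) - 1 = 2*k**2 - 1 = -1 + 2*k**2)
Y(d) = d*(-1 + d + 2*d**2) (Y(d) = (d + (-1 + 2*d**2))*(d + 0) = (-1 + d + 2*d**2)*d = d*(-1 + d + 2*d**2))
Y(-187) - 41067 = -187*(-1 - 187 + 2*(-187)**2) - 41067 = -187*(-1 - 187 + 2*34969) - 41067 = -187*(-1 - 187 + 69938) - 41067 = -187*69750 - 41067 = -13043250 - 41067 = -13084317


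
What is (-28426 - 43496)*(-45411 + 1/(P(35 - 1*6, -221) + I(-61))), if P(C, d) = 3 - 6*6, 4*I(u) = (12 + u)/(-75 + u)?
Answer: 58472131237194/17903 ≈ 3.2661e+9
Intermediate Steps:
I(u) = (12 + u)/(4*(-75 + u)) (I(u) = ((12 + u)/(-75 + u))/4 = (12 + u)/(4*(-75 + u)))
P(C, d) = -33 (P(C, d) = 3 - 36 = -33)
(-28426 - 43496)*(-45411 + 1/(P(35 - 1*6, -221) + I(-61))) = (-28426 - 43496)*(-45411 + 1/(-33 + (12 - 61)/(4*(-75 - 61)))) = -71922*(-45411 + 1/(-33 + (¼)*(-49)/(-136))) = -71922*(-45411 + 1/(-33 + (¼)*(-1/136)*(-49))) = -71922*(-45411 + 1/(-33 + 49/544)) = -71922*(-45411 + 1/(-17903/544)) = -71922*(-45411 - 544/17903) = -71922*(-812993677/17903) = 58472131237194/17903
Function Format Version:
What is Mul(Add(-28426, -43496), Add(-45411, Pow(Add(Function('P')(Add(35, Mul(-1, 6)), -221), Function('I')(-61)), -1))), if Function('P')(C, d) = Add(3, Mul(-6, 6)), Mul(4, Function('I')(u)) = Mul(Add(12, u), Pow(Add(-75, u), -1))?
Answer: Rational(58472131237194, 17903) ≈ 3.2661e+9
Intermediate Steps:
Function('I')(u) = Mul(Rational(1, 4), Pow(Add(-75, u), -1), Add(12, u)) (Function('I')(u) = Mul(Rational(1, 4), Mul(Add(12, u), Pow(Add(-75, u), -1))) = Mul(Rational(1, 4), Mul(Pow(Add(-75, u), -1), Add(12, u))) = Mul(Rational(1, 4), Pow(Add(-75, u), -1), Add(12, u)))
Function('P')(C, d) = -33 (Function('P')(C, d) = Add(3, -36) = -33)
Mul(Add(-28426, -43496), Add(-45411, Pow(Add(Function('P')(Add(35, Mul(-1, 6)), -221), Function('I')(-61)), -1))) = Mul(Add(-28426, -43496), Add(-45411, Pow(Add(-33, Mul(Rational(1, 4), Pow(Add(-75, -61), -1), Add(12, -61))), -1))) = Mul(-71922, Add(-45411, Pow(Add(-33, Mul(Rational(1, 4), Pow(-136, -1), -49)), -1))) = Mul(-71922, Add(-45411, Pow(Add(-33, Mul(Rational(1, 4), Rational(-1, 136), -49)), -1))) = Mul(-71922, Add(-45411, Pow(Add(-33, Rational(49, 544)), -1))) = Mul(-71922, Add(-45411, Pow(Rational(-17903, 544), -1))) = Mul(-71922, Add(-45411, Rational(-544, 17903))) = Mul(-71922, Rational(-812993677, 17903)) = Rational(58472131237194, 17903)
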